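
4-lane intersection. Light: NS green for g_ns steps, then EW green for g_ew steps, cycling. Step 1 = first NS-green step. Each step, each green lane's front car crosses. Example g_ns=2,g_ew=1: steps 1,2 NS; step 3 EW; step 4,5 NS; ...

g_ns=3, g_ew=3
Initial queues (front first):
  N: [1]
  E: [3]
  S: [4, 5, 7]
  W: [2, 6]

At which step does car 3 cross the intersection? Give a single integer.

Step 1 [NS]: N:car1-GO,E:wait,S:car4-GO,W:wait | queues: N=0 E=1 S=2 W=2
Step 2 [NS]: N:empty,E:wait,S:car5-GO,W:wait | queues: N=0 E=1 S=1 W=2
Step 3 [NS]: N:empty,E:wait,S:car7-GO,W:wait | queues: N=0 E=1 S=0 W=2
Step 4 [EW]: N:wait,E:car3-GO,S:wait,W:car2-GO | queues: N=0 E=0 S=0 W=1
Step 5 [EW]: N:wait,E:empty,S:wait,W:car6-GO | queues: N=0 E=0 S=0 W=0
Car 3 crosses at step 4

4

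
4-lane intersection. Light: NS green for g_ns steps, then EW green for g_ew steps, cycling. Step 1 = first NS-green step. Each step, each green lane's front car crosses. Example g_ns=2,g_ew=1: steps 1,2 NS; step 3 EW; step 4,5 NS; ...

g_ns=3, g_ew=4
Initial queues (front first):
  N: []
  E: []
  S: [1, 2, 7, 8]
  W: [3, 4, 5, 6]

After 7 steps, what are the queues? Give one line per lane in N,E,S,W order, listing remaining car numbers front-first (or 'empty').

Step 1 [NS]: N:empty,E:wait,S:car1-GO,W:wait | queues: N=0 E=0 S=3 W=4
Step 2 [NS]: N:empty,E:wait,S:car2-GO,W:wait | queues: N=0 E=0 S=2 W=4
Step 3 [NS]: N:empty,E:wait,S:car7-GO,W:wait | queues: N=0 E=0 S=1 W=4
Step 4 [EW]: N:wait,E:empty,S:wait,W:car3-GO | queues: N=0 E=0 S=1 W=3
Step 5 [EW]: N:wait,E:empty,S:wait,W:car4-GO | queues: N=0 E=0 S=1 W=2
Step 6 [EW]: N:wait,E:empty,S:wait,W:car5-GO | queues: N=0 E=0 S=1 W=1
Step 7 [EW]: N:wait,E:empty,S:wait,W:car6-GO | queues: N=0 E=0 S=1 W=0

N: empty
E: empty
S: 8
W: empty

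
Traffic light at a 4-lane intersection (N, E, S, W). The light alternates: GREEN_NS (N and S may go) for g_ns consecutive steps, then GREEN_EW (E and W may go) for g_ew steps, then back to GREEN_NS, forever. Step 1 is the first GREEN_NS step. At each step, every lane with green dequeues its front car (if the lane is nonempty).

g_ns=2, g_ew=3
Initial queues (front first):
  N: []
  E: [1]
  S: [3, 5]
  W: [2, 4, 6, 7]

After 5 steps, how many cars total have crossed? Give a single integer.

Answer: 6

Derivation:
Step 1 [NS]: N:empty,E:wait,S:car3-GO,W:wait | queues: N=0 E=1 S=1 W=4
Step 2 [NS]: N:empty,E:wait,S:car5-GO,W:wait | queues: N=0 E=1 S=0 W=4
Step 3 [EW]: N:wait,E:car1-GO,S:wait,W:car2-GO | queues: N=0 E=0 S=0 W=3
Step 4 [EW]: N:wait,E:empty,S:wait,W:car4-GO | queues: N=0 E=0 S=0 W=2
Step 5 [EW]: N:wait,E:empty,S:wait,W:car6-GO | queues: N=0 E=0 S=0 W=1
Cars crossed by step 5: 6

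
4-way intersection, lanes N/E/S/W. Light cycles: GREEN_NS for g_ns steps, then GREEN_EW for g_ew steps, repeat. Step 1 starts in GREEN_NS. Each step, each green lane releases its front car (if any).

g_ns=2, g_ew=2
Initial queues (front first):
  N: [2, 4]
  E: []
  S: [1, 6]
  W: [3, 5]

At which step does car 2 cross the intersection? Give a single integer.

Step 1 [NS]: N:car2-GO,E:wait,S:car1-GO,W:wait | queues: N=1 E=0 S=1 W=2
Step 2 [NS]: N:car4-GO,E:wait,S:car6-GO,W:wait | queues: N=0 E=0 S=0 W=2
Step 3 [EW]: N:wait,E:empty,S:wait,W:car3-GO | queues: N=0 E=0 S=0 W=1
Step 4 [EW]: N:wait,E:empty,S:wait,W:car5-GO | queues: N=0 E=0 S=0 W=0
Car 2 crosses at step 1

1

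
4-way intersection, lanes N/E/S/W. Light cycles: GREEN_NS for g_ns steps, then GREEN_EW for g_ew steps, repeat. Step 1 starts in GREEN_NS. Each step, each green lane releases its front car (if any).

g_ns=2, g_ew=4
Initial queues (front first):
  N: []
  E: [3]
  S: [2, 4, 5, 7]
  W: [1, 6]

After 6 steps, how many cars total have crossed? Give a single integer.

Answer: 5

Derivation:
Step 1 [NS]: N:empty,E:wait,S:car2-GO,W:wait | queues: N=0 E=1 S=3 W=2
Step 2 [NS]: N:empty,E:wait,S:car4-GO,W:wait | queues: N=0 E=1 S=2 W=2
Step 3 [EW]: N:wait,E:car3-GO,S:wait,W:car1-GO | queues: N=0 E=0 S=2 W=1
Step 4 [EW]: N:wait,E:empty,S:wait,W:car6-GO | queues: N=0 E=0 S=2 W=0
Step 5 [EW]: N:wait,E:empty,S:wait,W:empty | queues: N=0 E=0 S=2 W=0
Step 6 [EW]: N:wait,E:empty,S:wait,W:empty | queues: N=0 E=0 S=2 W=0
Cars crossed by step 6: 5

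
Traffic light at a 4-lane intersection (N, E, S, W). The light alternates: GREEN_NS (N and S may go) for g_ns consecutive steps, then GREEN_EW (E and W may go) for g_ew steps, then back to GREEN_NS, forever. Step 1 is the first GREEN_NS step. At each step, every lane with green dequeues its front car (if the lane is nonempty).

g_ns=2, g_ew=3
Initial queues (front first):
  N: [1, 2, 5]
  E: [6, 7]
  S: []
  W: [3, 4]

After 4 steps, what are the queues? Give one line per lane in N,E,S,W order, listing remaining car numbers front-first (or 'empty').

Step 1 [NS]: N:car1-GO,E:wait,S:empty,W:wait | queues: N=2 E=2 S=0 W=2
Step 2 [NS]: N:car2-GO,E:wait,S:empty,W:wait | queues: N=1 E=2 S=0 W=2
Step 3 [EW]: N:wait,E:car6-GO,S:wait,W:car3-GO | queues: N=1 E=1 S=0 W=1
Step 4 [EW]: N:wait,E:car7-GO,S:wait,W:car4-GO | queues: N=1 E=0 S=0 W=0

N: 5
E: empty
S: empty
W: empty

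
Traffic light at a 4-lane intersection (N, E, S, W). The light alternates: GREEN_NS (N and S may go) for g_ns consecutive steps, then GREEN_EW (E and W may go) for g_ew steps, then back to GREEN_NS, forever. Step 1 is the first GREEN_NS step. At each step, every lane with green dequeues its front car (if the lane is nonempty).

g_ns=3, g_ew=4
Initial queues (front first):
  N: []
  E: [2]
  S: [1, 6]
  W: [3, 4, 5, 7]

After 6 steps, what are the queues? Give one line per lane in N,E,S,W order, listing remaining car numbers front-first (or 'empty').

Step 1 [NS]: N:empty,E:wait,S:car1-GO,W:wait | queues: N=0 E=1 S=1 W=4
Step 2 [NS]: N:empty,E:wait,S:car6-GO,W:wait | queues: N=0 E=1 S=0 W=4
Step 3 [NS]: N:empty,E:wait,S:empty,W:wait | queues: N=0 E=1 S=0 W=4
Step 4 [EW]: N:wait,E:car2-GO,S:wait,W:car3-GO | queues: N=0 E=0 S=0 W=3
Step 5 [EW]: N:wait,E:empty,S:wait,W:car4-GO | queues: N=0 E=0 S=0 W=2
Step 6 [EW]: N:wait,E:empty,S:wait,W:car5-GO | queues: N=0 E=0 S=0 W=1

N: empty
E: empty
S: empty
W: 7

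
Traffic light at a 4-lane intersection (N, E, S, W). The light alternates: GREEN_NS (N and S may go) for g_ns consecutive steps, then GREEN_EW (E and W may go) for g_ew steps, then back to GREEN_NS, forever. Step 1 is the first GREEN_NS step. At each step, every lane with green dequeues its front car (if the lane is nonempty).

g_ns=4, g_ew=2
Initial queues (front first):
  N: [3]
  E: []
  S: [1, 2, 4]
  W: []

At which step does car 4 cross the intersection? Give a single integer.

Step 1 [NS]: N:car3-GO,E:wait,S:car1-GO,W:wait | queues: N=0 E=0 S=2 W=0
Step 2 [NS]: N:empty,E:wait,S:car2-GO,W:wait | queues: N=0 E=0 S=1 W=0
Step 3 [NS]: N:empty,E:wait,S:car4-GO,W:wait | queues: N=0 E=0 S=0 W=0
Car 4 crosses at step 3

3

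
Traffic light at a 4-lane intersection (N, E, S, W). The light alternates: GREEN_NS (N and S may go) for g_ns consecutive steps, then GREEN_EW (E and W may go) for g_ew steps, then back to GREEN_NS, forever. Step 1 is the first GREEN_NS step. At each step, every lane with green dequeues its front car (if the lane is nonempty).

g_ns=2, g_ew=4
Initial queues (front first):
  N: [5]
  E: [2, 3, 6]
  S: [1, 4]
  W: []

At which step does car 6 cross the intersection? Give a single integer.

Step 1 [NS]: N:car5-GO,E:wait,S:car1-GO,W:wait | queues: N=0 E=3 S=1 W=0
Step 2 [NS]: N:empty,E:wait,S:car4-GO,W:wait | queues: N=0 E=3 S=0 W=0
Step 3 [EW]: N:wait,E:car2-GO,S:wait,W:empty | queues: N=0 E=2 S=0 W=0
Step 4 [EW]: N:wait,E:car3-GO,S:wait,W:empty | queues: N=0 E=1 S=0 W=0
Step 5 [EW]: N:wait,E:car6-GO,S:wait,W:empty | queues: N=0 E=0 S=0 W=0
Car 6 crosses at step 5

5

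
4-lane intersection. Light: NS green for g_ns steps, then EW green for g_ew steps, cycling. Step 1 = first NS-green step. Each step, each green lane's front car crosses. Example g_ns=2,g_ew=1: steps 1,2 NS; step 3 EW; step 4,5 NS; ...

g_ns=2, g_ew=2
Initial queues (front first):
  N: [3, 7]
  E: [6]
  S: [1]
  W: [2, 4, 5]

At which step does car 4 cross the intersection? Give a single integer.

Step 1 [NS]: N:car3-GO,E:wait,S:car1-GO,W:wait | queues: N=1 E=1 S=0 W=3
Step 2 [NS]: N:car7-GO,E:wait,S:empty,W:wait | queues: N=0 E=1 S=0 W=3
Step 3 [EW]: N:wait,E:car6-GO,S:wait,W:car2-GO | queues: N=0 E=0 S=0 W=2
Step 4 [EW]: N:wait,E:empty,S:wait,W:car4-GO | queues: N=0 E=0 S=0 W=1
Step 5 [NS]: N:empty,E:wait,S:empty,W:wait | queues: N=0 E=0 S=0 W=1
Step 6 [NS]: N:empty,E:wait,S:empty,W:wait | queues: N=0 E=0 S=0 W=1
Step 7 [EW]: N:wait,E:empty,S:wait,W:car5-GO | queues: N=0 E=0 S=0 W=0
Car 4 crosses at step 4

4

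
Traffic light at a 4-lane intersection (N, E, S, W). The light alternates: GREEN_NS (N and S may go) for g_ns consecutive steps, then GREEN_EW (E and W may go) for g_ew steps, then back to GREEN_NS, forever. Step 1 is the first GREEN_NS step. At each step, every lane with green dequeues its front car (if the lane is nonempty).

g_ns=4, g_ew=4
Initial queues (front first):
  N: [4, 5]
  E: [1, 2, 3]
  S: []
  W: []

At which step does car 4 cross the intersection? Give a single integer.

Step 1 [NS]: N:car4-GO,E:wait,S:empty,W:wait | queues: N=1 E=3 S=0 W=0
Step 2 [NS]: N:car5-GO,E:wait,S:empty,W:wait | queues: N=0 E=3 S=0 W=0
Step 3 [NS]: N:empty,E:wait,S:empty,W:wait | queues: N=0 E=3 S=0 W=0
Step 4 [NS]: N:empty,E:wait,S:empty,W:wait | queues: N=0 E=3 S=0 W=0
Step 5 [EW]: N:wait,E:car1-GO,S:wait,W:empty | queues: N=0 E=2 S=0 W=0
Step 6 [EW]: N:wait,E:car2-GO,S:wait,W:empty | queues: N=0 E=1 S=0 W=0
Step 7 [EW]: N:wait,E:car3-GO,S:wait,W:empty | queues: N=0 E=0 S=0 W=0
Car 4 crosses at step 1

1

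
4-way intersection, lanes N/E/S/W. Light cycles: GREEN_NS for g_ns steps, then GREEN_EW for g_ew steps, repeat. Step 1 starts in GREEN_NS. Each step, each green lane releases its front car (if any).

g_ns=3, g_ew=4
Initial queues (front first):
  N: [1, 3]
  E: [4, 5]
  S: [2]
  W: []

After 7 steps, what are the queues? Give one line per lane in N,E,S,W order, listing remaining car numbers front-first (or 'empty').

Step 1 [NS]: N:car1-GO,E:wait,S:car2-GO,W:wait | queues: N=1 E=2 S=0 W=0
Step 2 [NS]: N:car3-GO,E:wait,S:empty,W:wait | queues: N=0 E=2 S=0 W=0
Step 3 [NS]: N:empty,E:wait,S:empty,W:wait | queues: N=0 E=2 S=0 W=0
Step 4 [EW]: N:wait,E:car4-GO,S:wait,W:empty | queues: N=0 E=1 S=0 W=0
Step 5 [EW]: N:wait,E:car5-GO,S:wait,W:empty | queues: N=0 E=0 S=0 W=0

N: empty
E: empty
S: empty
W: empty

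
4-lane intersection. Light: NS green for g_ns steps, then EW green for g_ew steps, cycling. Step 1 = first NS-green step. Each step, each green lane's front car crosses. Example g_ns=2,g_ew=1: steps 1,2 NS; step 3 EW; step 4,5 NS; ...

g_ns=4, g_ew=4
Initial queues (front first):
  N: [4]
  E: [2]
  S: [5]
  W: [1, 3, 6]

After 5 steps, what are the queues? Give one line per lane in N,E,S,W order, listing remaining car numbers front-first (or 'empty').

Step 1 [NS]: N:car4-GO,E:wait,S:car5-GO,W:wait | queues: N=0 E=1 S=0 W=3
Step 2 [NS]: N:empty,E:wait,S:empty,W:wait | queues: N=0 E=1 S=0 W=3
Step 3 [NS]: N:empty,E:wait,S:empty,W:wait | queues: N=0 E=1 S=0 W=3
Step 4 [NS]: N:empty,E:wait,S:empty,W:wait | queues: N=0 E=1 S=0 W=3
Step 5 [EW]: N:wait,E:car2-GO,S:wait,W:car1-GO | queues: N=0 E=0 S=0 W=2

N: empty
E: empty
S: empty
W: 3 6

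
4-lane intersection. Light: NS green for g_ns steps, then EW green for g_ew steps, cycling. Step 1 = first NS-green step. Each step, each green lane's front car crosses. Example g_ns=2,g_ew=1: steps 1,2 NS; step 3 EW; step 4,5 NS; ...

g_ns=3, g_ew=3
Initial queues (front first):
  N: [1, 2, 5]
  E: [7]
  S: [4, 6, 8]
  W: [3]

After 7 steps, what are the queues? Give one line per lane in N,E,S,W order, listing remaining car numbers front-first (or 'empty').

Step 1 [NS]: N:car1-GO,E:wait,S:car4-GO,W:wait | queues: N=2 E=1 S=2 W=1
Step 2 [NS]: N:car2-GO,E:wait,S:car6-GO,W:wait | queues: N=1 E=1 S=1 W=1
Step 3 [NS]: N:car5-GO,E:wait,S:car8-GO,W:wait | queues: N=0 E=1 S=0 W=1
Step 4 [EW]: N:wait,E:car7-GO,S:wait,W:car3-GO | queues: N=0 E=0 S=0 W=0

N: empty
E: empty
S: empty
W: empty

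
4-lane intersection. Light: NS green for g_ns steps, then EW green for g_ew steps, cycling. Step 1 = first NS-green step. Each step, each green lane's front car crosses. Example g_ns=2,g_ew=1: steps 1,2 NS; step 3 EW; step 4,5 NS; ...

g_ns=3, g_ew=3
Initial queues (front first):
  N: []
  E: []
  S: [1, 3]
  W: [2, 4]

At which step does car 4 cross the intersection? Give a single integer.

Step 1 [NS]: N:empty,E:wait,S:car1-GO,W:wait | queues: N=0 E=0 S=1 W=2
Step 2 [NS]: N:empty,E:wait,S:car3-GO,W:wait | queues: N=0 E=0 S=0 W=2
Step 3 [NS]: N:empty,E:wait,S:empty,W:wait | queues: N=0 E=0 S=0 W=2
Step 4 [EW]: N:wait,E:empty,S:wait,W:car2-GO | queues: N=0 E=0 S=0 W=1
Step 5 [EW]: N:wait,E:empty,S:wait,W:car4-GO | queues: N=0 E=0 S=0 W=0
Car 4 crosses at step 5

5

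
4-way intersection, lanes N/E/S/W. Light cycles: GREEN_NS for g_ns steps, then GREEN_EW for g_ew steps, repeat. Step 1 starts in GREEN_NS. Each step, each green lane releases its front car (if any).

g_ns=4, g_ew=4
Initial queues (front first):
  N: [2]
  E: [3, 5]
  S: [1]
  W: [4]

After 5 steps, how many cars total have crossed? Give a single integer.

Step 1 [NS]: N:car2-GO,E:wait,S:car1-GO,W:wait | queues: N=0 E=2 S=0 W=1
Step 2 [NS]: N:empty,E:wait,S:empty,W:wait | queues: N=0 E=2 S=0 W=1
Step 3 [NS]: N:empty,E:wait,S:empty,W:wait | queues: N=0 E=2 S=0 W=1
Step 4 [NS]: N:empty,E:wait,S:empty,W:wait | queues: N=0 E=2 S=0 W=1
Step 5 [EW]: N:wait,E:car3-GO,S:wait,W:car4-GO | queues: N=0 E=1 S=0 W=0
Cars crossed by step 5: 4

Answer: 4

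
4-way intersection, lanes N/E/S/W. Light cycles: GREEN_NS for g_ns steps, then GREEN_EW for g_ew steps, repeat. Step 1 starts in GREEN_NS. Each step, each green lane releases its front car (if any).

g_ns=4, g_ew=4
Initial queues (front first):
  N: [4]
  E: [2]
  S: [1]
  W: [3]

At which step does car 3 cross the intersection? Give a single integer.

Step 1 [NS]: N:car4-GO,E:wait,S:car1-GO,W:wait | queues: N=0 E=1 S=0 W=1
Step 2 [NS]: N:empty,E:wait,S:empty,W:wait | queues: N=0 E=1 S=0 W=1
Step 3 [NS]: N:empty,E:wait,S:empty,W:wait | queues: N=0 E=1 S=0 W=1
Step 4 [NS]: N:empty,E:wait,S:empty,W:wait | queues: N=0 E=1 S=0 W=1
Step 5 [EW]: N:wait,E:car2-GO,S:wait,W:car3-GO | queues: N=0 E=0 S=0 W=0
Car 3 crosses at step 5

5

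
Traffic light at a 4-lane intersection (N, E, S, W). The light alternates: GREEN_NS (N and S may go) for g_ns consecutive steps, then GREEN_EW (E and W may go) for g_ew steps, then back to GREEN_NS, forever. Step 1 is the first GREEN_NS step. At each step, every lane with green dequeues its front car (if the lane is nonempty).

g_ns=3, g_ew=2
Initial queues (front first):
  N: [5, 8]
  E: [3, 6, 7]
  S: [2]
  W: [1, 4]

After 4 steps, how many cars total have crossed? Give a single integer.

Answer: 5

Derivation:
Step 1 [NS]: N:car5-GO,E:wait,S:car2-GO,W:wait | queues: N=1 E=3 S=0 W=2
Step 2 [NS]: N:car8-GO,E:wait,S:empty,W:wait | queues: N=0 E=3 S=0 W=2
Step 3 [NS]: N:empty,E:wait,S:empty,W:wait | queues: N=0 E=3 S=0 W=2
Step 4 [EW]: N:wait,E:car3-GO,S:wait,W:car1-GO | queues: N=0 E=2 S=0 W=1
Cars crossed by step 4: 5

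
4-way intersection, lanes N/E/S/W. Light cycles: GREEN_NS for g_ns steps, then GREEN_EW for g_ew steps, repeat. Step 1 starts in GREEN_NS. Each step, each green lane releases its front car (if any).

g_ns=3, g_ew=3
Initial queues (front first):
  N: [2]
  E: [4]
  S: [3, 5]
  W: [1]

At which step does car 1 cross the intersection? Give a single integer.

Step 1 [NS]: N:car2-GO,E:wait,S:car3-GO,W:wait | queues: N=0 E=1 S=1 W=1
Step 2 [NS]: N:empty,E:wait,S:car5-GO,W:wait | queues: N=0 E=1 S=0 W=1
Step 3 [NS]: N:empty,E:wait,S:empty,W:wait | queues: N=0 E=1 S=0 W=1
Step 4 [EW]: N:wait,E:car4-GO,S:wait,W:car1-GO | queues: N=0 E=0 S=0 W=0
Car 1 crosses at step 4

4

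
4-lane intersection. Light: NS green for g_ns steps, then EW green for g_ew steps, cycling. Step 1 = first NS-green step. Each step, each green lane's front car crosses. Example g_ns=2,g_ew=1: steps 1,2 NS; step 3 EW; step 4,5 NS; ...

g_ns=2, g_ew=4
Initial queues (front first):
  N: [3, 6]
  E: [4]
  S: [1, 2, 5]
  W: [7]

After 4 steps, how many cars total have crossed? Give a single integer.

Answer: 6

Derivation:
Step 1 [NS]: N:car3-GO,E:wait,S:car1-GO,W:wait | queues: N=1 E=1 S=2 W=1
Step 2 [NS]: N:car6-GO,E:wait,S:car2-GO,W:wait | queues: N=0 E=1 S=1 W=1
Step 3 [EW]: N:wait,E:car4-GO,S:wait,W:car7-GO | queues: N=0 E=0 S=1 W=0
Step 4 [EW]: N:wait,E:empty,S:wait,W:empty | queues: N=0 E=0 S=1 W=0
Cars crossed by step 4: 6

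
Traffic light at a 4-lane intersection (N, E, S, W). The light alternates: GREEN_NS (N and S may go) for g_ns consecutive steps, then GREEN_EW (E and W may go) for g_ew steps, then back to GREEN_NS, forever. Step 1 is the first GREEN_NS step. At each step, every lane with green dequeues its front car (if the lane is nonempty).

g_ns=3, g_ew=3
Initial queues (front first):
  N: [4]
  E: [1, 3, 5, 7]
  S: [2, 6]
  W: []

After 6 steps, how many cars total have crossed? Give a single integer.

Answer: 6

Derivation:
Step 1 [NS]: N:car4-GO,E:wait,S:car2-GO,W:wait | queues: N=0 E=4 S=1 W=0
Step 2 [NS]: N:empty,E:wait,S:car6-GO,W:wait | queues: N=0 E=4 S=0 W=0
Step 3 [NS]: N:empty,E:wait,S:empty,W:wait | queues: N=0 E=4 S=0 W=0
Step 4 [EW]: N:wait,E:car1-GO,S:wait,W:empty | queues: N=0 E=3 S=0 W=0
Step 5 [EW]: N:wait,E:car3-GO,S:wait,W:empty | queues: N=0 E=2 S=0 W=0
Step 6 [EW]: N:wait,E:car5-GO,S:wait,W:empty | queues: N=0 E=1 S=0 W=0
Cars crossed by step 6: 6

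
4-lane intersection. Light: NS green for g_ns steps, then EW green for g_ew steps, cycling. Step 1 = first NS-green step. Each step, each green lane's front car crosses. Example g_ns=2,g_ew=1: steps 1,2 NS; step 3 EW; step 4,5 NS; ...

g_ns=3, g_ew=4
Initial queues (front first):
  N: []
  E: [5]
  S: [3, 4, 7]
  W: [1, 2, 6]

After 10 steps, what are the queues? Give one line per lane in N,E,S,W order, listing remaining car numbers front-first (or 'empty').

Step 1 [NS]: N:empty,E:wait,S:car3-GO,W:wait | queues: N=0 E=1 S=2 W=3
Step 2 [NS]: N:empty,E:wait,S:car4-GO,W:wait | queues: N=0 E=1 S=1 W=3
Step 3 [NS]: N:empty,E:wait,S:car7-GO,W:wait | queues: N=0 E=1 S=0 W=3
Step 4 [EW]: N:wait,E:car5-GO,S:wait,W:car1-GO | queues: N=0 E=0 S=0 W=2
Step 5 [EW]: N:wait,E:empty,S:wait,W:car2-GO | queues: N=0 E=0 S=0 W=1
Step 6 [EW]: N:wait,E:empty,S:wait,W:car6-GO | queues: N=0 E=0 S=0 W=0

N: empty
E: empty
S: empty
W: empty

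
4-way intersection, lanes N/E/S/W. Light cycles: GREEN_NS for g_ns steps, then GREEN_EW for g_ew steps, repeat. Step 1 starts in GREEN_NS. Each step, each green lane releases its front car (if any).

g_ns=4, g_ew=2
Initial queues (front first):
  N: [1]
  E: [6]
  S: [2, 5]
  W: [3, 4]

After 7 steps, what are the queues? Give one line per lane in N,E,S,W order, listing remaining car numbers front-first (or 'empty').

Step 1 [NS]: N:car1-GO,E:wait,S:car2-GO,W:wait | queues: N=0 E=1 S=1 W=2
Step 2 [NS]: N:empty,E:wait,S:car5-GO,W:wait | queues: N=0 E=1 S=0 W=2
Step 3 [NS]: N:empty,E:wait,S:empty,W:wait | queues: N=0 E=1 S=0 W=2
Step 4 [NS]: N:empty,E:wait,S:empty,W:wait | queues: N=0 E=1 S=0 W=2
Step 5 [EW]: N:wait,E:car6-GO,S:wait,W:car3-GO | queues: N=0 E=0 S=0 W=1
Step 6 [EW]: N:wait,E:empty,S:wait,W:car4-GO | queues: N=0 E=0 S=0 W=0

N: empty
E: empty
S: empty
W: empty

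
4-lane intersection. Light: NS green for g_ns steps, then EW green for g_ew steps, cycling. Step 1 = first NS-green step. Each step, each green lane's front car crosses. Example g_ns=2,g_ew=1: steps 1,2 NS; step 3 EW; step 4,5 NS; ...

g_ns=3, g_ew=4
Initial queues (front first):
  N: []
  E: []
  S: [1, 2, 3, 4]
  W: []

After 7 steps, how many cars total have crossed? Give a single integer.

Step 1 [NS]: N:empty,E:wait,S:car1-GO,W:wait | queues: N=0 E=0 S=3 W=0
Step 2 [NS]: N:empty,E:wait,S:car2-GO,W:wait | queues: N=0 E=0 S=2 W=0
Step 3 [NS]: N:empty,E:wait,S:car3-GO,W:wait | queues: N=0 E=0 S=1 W=0
Step 4 [EW]: N:wait,E:empty,S:wait,W:empty | queues: N=0 E=0 S=1 W=0
Step 5 [EW]: N:wait,E:empty,S:wait,W:empty | queues: N=0 E=0 S=1 W=0
Step 6 [EW]: N:wait,E:empty,S:wait,W:empty | queues: N=0 E=0 S=1 W=0
Step 7 [EW]: N:wait,E:empty,S:wait,W:empty | queues: N=0 E=0 S=1 W=0
Cars crossed by step 7: 3

Answer: 3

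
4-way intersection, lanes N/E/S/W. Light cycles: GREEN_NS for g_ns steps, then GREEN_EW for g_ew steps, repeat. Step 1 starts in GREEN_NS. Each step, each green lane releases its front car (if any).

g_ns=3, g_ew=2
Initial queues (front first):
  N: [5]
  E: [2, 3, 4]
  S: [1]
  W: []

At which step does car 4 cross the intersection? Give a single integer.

Step 1 [NS]: N:car5-GO,E:wait,S:car1-GO,W:wait | queues: N=0 E=3 S=0 W=0
Step 2 [NS]: N:empty,E:wait,S:empty,W:wait | queues: N=0 E=3 S=0 W=0
Step 3 [NS]: N:empty,E:wait,S:empty,W:wait | queues: N=0 E=3 S=0 W=0
Step 4 [EW]: N:wait,E:car2-GO,S:wait,W:empty | queues: N=0 E=2 S=0 W=0
Step 5 [EW]: N:wait,E:car3-GO,S:wait,W:empty | queues: N=0 E=1 S=0 W=0
Step 6 [NS]: N:empty,E:wait,S:empty,W:wait | queues: N=0 E=1 S=0 W=0
Step 7 [NS]: N:empty,E:wait,S:empty,W:wait | queues: N=0 E=1 S=0 W=0
Step 8 [NS]: N:empty,E:wait,S:empty,W:wait | queues: N=0 E=1 S=0 W=0
Step 9 [EW]: N:wait,E:car4-GO,S:wait,W:empty | queues: N=0 E=0 S=0 W=0
Car 4 crosses at step 9

9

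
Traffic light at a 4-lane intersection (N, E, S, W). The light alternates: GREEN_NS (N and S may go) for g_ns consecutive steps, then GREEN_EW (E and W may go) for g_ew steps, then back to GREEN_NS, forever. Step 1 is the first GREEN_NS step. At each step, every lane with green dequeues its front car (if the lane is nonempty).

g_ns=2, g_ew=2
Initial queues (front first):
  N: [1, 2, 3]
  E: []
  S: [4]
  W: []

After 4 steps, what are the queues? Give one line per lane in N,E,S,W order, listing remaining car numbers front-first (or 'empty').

Step 1 [NS]: N:car1-GO,E:wait,S:car4-GO,W:wait | queues: N=2 E=0 S=0 W=0
Step 2 [NS]: N:car2-GO,E:wait,S:empty,W:wait | queues: N=1 E=0 S=0 W=0
Step 3 [EW]: N:wait,E:empty,S:wait,W:empty | queues: N=1 E=0 S=0 W=0
Step 4 [EW]: N:wait,E:empty,S:wait,W:empty | queues: N=1 E=0 S=0 W=0

N: 3
E: empty
S: empty
W: empty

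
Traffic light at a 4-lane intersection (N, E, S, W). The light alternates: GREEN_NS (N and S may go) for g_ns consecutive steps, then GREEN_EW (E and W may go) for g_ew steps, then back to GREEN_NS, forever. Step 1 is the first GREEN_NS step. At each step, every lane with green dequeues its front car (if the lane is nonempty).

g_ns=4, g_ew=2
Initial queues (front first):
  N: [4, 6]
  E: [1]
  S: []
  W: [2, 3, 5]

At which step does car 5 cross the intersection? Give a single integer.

Step 1 [NS]: N:car4-GO,E:wait,S:empty,W:wait | queues: N=1 E=1 S=0 W=3
Step 2 [NS]: N:car6-GO,E:wait,S:empty,W:wait | queues: N=0 E=1 S=0 W=3
Step 3 [NS]: N:empty,E:wait,S:empty,W:wait | queues: N=0 E=1 S=0 W=3
Step 4 [NS]: N:empty,E:wait,S:empty,W:wait | queues: N=0 E=1 S=0 W=3
Step 5 [EW]: N:wait,E:car1-GO,S:wait,W:car2-GO | queues: N=0 E=0 S=0 W=2
Step 6 [EW]: N:wait,E:empty,S:wait,W:car3-GO | queues: N=0 E=0 S=0 W=1
Step 7 [NS]: N:empty,E:wait,S:empty,W:wait | queues: N=0 E=0 S=0 W=1
Step 8 [NS]: N:empty,E:wait,S:empty,W:wait | queues: N=0 E=0 S=0 W=1
Step 9 [NS]: N:empty,E:wait,S:empty,W:wait | queues: N=0 E=0 S=0 W=1
Step 10 [NS]: N:empty,E:wait,S:empty,W:wait | queues: N=0 E=0 S=0 W=1
Step 11 [EW]: N:wait,E:empty,S:wait,W:car5-GO | queues: N=0 E=0 S=0 W=0
Car 5 crosses at step 11

11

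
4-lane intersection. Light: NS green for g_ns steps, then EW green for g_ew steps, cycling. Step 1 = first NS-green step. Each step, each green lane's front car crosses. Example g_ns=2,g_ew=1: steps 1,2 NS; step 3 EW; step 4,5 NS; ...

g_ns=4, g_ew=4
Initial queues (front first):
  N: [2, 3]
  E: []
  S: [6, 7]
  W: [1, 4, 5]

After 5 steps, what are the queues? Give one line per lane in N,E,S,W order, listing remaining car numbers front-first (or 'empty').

Step 1 [NS]: N:car2-GO,E:wait,S:car6-GO,W:wait | queues: N=1 E=0 S=1 W=3
Step 2 [NS]: N:car3-GO,E:wait,S:car7-GO,W:wait | queues: N=0 E=0 S=0 W=3
Step 3 [NS]: N:empty,E:wait,S:empty,W:wait | queues: N=0 E=0 S=0 W=3
Step 4 [NS]: N:empty,E:wait,S:empty,W:wait | queues: N=0 E=0 S=0 W=3
Step 5 [EW]: N:wait,E:empty,S:wait,W:car1-GO | queues: N=0 E=0 S=0 W=2

N: empty
E: empty
S: empty
W: 4 5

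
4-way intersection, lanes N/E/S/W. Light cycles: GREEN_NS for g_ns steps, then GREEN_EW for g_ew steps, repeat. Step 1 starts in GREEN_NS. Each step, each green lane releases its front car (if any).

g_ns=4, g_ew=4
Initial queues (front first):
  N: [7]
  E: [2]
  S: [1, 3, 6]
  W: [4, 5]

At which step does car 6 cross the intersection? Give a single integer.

Step 1 [NS]: N:car7-GO,E:wait,S:car1-GO,W:wait | queues: N=0 E=1 S=2 W=2
Step 2 [NS]: N:empty,E:wait,S:car3-GO,W:wait | queues: N=0 E=1 S=1 W=2
Step 3 [NS]: N:empty,E:wait,S:car6-GO,W:wait | queues: N=0 E=1 S=0 W=2
Step 4 [NS]: N:empty,E:wait,S:empty,W:wait | queues: N=0 E=1 S=0 W=2
Step 5 [EW]: N:wait,E:car2-GO,S:wait,W:car4-GO | queues: N=0 E=0 S=0 W=1
Step 6 [EW]: N:wait,E:empty,S:wait,W:car5-GO | queues: N=0 E=0 S=0 W=0
Car 6 crosses at step 3

3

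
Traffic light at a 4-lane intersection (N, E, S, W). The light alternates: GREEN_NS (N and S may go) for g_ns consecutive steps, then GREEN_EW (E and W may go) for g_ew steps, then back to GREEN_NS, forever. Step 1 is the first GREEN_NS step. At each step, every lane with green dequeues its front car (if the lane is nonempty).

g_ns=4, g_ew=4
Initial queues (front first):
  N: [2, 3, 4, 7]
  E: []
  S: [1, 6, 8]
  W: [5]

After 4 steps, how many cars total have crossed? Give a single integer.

Answer: 7

Derivation:
Step 1 [NS]: N:car2-GO,E:wait,S:car1-GO,W:wait | queues: N=3 E=0 S=2 W=1
Step 2 [NS]: N:car3-GO,E:wait,S:car6-GO,W:wait | queues: N=2 E=0 S=1 W=1
Step 3 [NS]: N:car4-GO,E:wait,S:car8-GO,W:wait | queues: N=1 E=0 S=0 W=1
Step 4 [NS]: N:car7-GO,E:wait,S:empty,W:wait | queues: N=0 E=0 S=0 W=1
Cars crossed by step 4: 7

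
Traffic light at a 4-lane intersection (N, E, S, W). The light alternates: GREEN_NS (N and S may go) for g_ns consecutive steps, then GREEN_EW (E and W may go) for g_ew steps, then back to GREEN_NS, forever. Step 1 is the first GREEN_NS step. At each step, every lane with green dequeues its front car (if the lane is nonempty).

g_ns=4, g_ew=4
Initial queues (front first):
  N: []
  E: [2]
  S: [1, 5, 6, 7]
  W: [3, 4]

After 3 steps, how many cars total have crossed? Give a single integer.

Step 1 [NS]: N:empty,E:wait,S:car1-GO,W:wait | queues: N=0 E=1 S=3 W=2
Step 2 [NS]: N:empty,E:wait,S:car5-GO,W:wait | queues: N=0 E=1 S=2 W=2
Step 3 [NS]: N:empty,E:wait,S:car6-GO,W:wait | queues: N=0 E=1 S=1 W=2
Cars crossed by step 3: 3

Answer: 3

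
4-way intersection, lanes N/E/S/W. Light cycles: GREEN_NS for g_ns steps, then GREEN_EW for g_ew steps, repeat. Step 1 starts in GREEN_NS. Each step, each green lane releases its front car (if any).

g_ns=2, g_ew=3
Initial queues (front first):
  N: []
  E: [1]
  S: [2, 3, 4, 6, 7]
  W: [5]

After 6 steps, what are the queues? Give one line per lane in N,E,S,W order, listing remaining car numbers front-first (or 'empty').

Step 1 [NS]: N:empty,E:wait,S:car2-GO,W:wait | queues: N=0 E=1 S=4 W=1
Step 2 [NS]: N:empty,E:wait,S:car3-GO,W:wait | queues: N=0 E=1 S=3 W=1
Step 3 [EW]: N:wait,E:car1-GO,S:wait,W:car5-GO | queues: N=0 E=0 S=3 W=0
Step 4 [EW]: N:wait,E:empty,S:wait,W:empty | queues: N=0 E=0 S=3 W=0
Step 5 [EW]: N:wait,E:empty,S:wait,W:empty | queues: N=0 E=0 S=3 W=0
Step 6 [NS]: N:empty,E:wait,S:car4-GO,W:wait | queues: N=0 E=0 S=2 W=0

N: empty
E: empty
S: 6 7
W: empty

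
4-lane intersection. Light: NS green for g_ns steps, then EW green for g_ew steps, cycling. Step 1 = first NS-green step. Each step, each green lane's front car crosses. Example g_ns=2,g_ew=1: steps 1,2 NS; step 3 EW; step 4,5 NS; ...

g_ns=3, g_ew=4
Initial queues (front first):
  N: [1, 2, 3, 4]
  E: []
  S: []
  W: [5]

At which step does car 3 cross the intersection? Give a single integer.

Step 1 [NS]: N:car1-GO,E:wait,S:empty,W:wait | queues: N=3 E=0 S=0 W=1
Step 2 [NS]: N:car2-GO,E:wait,S:empty,W:wait | queues: N=2 E=0 S=0 W=1
Step 3 [NS]: N:car3-GO,E:wait,S:empty,W:wait | queues: N=1 E=0 S=0 W=1
Step 4 [EW]: N:wait,E:empty,S:wait,W:car5-GO | queues: N=1 E=0 S=0 W=0
Step 5 [EW]: N:wait,E:empty,S:wait,W:empty | queues: N=1 E=0 S=0 W=0
Step 6 [EW]: N:wait,E:empty,S:wait,W:empty | queues: N=1 E=0 S=0 W=0
Step 7 [EW]: N:wait,E:empty,S:wait,W:empty | queues: N=1 E=0 S=0 W=0
Step 8 [NS]: N:car4-GO,E:wait,S:empty,W:wait | queues: N=0 E=0 S=0 W=0
Car 3 crosses at step 3

3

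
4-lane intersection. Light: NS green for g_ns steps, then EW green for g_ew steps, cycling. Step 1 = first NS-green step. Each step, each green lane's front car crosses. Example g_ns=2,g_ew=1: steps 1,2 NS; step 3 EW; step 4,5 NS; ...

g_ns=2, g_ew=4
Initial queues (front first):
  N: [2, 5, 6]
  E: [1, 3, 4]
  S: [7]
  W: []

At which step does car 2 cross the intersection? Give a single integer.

Step 1 [NS]: N:car2-GO,E:wait,S:car7-GO,W:wait | queues: N=2 E=3 S=0 W=0
Step 2 [NS]: N:car5-GO,E:wait,S:empty,W:wait | queues: N=1 E=3 S=0 W=0
Step 3 [EW]: N:wait,E:car1-GO,S:wait,W:empty | queues: N=1 E=2 S=0 W=0
Step 4 [EW]: N:wait,E:car3-GO,S:wait,W:empty | queues: N=1 E=1 S=0 W=0
Step 5 [EW]: N:wait,E:car4-GO,S:wait,W:empty | queues: N=1 E=0 S=0 W=0
Step 6 [EW]: N:wait,E:empty,S:wait,W:empty | queues: N=1 E=0 S=0 W=0
Step 7 [NS]: N:car6-GO,E:wait,S:empty,W:wait | queues: N=0 E=0 S=0 W=0
Car 2 crosses at step 1

1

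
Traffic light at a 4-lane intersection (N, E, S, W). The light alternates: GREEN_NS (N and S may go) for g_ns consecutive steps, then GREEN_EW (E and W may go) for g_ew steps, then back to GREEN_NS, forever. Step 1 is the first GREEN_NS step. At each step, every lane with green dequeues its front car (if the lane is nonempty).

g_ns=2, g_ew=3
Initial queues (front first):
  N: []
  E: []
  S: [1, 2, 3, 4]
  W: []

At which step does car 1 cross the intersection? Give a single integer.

Step 1 [NS]: N:empty,E:wait,S:car1-GO,W:wait | queues: N=0 E=0 S=3 W=0
Step 2 [NS]: N:empty,E:wait,S:car2-GO,W:wait | queues: N=0 E=0 S=2 W=0
Step 3 [EW]: N:wait,E:empty,S:wait,W:empty | queues: N=0 E=0 S=2 W=0
Step 4 [EW]: N:wait,E:empty,S:wait,W:empty | queues: N=0 E=0 S=2 W=0
Step 5 [EW]: N:wait,E:empty,S:wait,W:empty | queues: N=0 E=0 S=2 W=0
Step 6 [NS]: N:empty,E:wait,S:car3-GO,W:wait | queues: N=0 E=0 S=1 W=0
Step 7 [NS]: N:empty,E:wait,S:car4-GO,W:wait | queues: N=0 E=0 S=0 W=0
Car 1 crosses at step 1

1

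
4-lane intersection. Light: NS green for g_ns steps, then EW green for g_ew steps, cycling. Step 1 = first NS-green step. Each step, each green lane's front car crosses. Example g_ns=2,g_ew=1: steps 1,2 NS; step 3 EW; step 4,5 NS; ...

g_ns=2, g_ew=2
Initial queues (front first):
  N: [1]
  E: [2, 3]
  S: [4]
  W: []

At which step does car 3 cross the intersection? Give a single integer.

Step 1 [NS]: N:car1-GO,E:wait,S:car4-GO,W:wait | queues: N=0 E=2 S=0 W=0
Step 2 [NS]: N:empty,E:wait,S:empty,W:wait | queues: N=0 E=2 S=0 W=0
Step 3 [EW]: N:wait,E:car2-GO,S:wait,W:empty | queues: N=0 E=1 S=0 W=0
Step 4 [EW]: N:wait,E:car3-GO,S:wait,W:empty | queues: N=0 E=0 S=0 W=0
Car 3 crosses at step 4

4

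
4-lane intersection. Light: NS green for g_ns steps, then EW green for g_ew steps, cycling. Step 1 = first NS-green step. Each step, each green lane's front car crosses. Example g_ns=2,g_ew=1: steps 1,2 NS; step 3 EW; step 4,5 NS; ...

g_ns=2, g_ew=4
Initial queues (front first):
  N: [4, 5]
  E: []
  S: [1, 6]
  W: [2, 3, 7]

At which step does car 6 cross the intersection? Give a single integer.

Step 1 [NS]: N:car4-GO,E:wait,S:car1-GO,W:wait | queues: N=1 E=0 S=1 W=3
Step 2 [NS]: N:car5-GO,E:wait,S:car6-GO,W:wait | queues: N=0 E=0 S=0 W=3
Step 3 [EW]: N:wait,E:empty,S:wait,W:car2-GO | queues: N=0 E=0 S=0 W=2
Step 4 [EW]: N:wait,E:empty,S:wait,W:car3-GO | queues: N=0 E=0 S=0 W=1
Step 5 [EW]: N:wait,E:empty,S:wait,W:car7-GO | queues: N=0 E=0 S=0 W=0
Car 6 crosses at step 2

2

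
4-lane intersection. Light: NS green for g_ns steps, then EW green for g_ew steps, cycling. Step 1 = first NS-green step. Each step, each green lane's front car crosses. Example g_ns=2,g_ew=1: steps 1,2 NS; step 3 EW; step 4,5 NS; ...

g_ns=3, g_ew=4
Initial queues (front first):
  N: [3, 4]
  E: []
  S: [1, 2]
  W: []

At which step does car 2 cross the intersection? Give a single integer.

Step 1 [NS]: N:car3-GO,E:wait,S:car1-GO,W:wait | queues: N=1 E=0 S=1 W=0
Step 2 [NS]: N:car4-GO,E:wait,S:car2-GO,W:wait | queues: N=0 E=0 S=0 W=0
Car 2 crosses at step 2

2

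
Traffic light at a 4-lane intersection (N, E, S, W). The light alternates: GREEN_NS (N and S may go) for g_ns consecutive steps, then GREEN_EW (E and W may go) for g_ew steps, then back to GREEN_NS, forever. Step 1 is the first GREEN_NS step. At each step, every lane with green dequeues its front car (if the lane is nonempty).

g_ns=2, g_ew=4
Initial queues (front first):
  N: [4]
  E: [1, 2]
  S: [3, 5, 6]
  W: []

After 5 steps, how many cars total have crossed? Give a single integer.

Answer: 5

Derivation:
Step 1 [NS]: N:car4-GO,E:wait,S:car3-GO,W:wait | queues: N=0 E=2 S=2 W=0
Step 2 [NS]: N:empty,E:wait,S:car5-GO,W:wait | queues: N=0 E=2 S=1 W=0
Step 3 [EW]: N:wait,E:car1-GO,S:wait,W:empty | queues: N=0 E=1 S=1 W=0
Step 4 [EW]: N:wait,E:car2-GO,S:wait,W:empty | queues: N=0 E=0 S=1 W=0
Step 5 [EW]: N:wait,E:empty,S:wait,W:empty | queues: N=0 E=0 S=1 W=0
Cars crossed by step 5: 5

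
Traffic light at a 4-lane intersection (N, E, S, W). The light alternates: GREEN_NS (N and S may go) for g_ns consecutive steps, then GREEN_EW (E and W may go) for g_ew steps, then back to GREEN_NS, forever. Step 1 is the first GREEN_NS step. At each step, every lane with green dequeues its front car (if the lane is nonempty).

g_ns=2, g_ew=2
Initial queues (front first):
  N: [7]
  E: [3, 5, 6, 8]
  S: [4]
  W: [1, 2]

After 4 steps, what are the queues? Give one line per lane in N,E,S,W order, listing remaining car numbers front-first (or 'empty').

Step 1 [NS]: N:car7-GO,E:wait,S:car4-GO,W:wait | queues: N=0 E=4 S=0 W=2
Step 2 [NS]: N:empty,E:wait,S:empty,W:wait | queues: N=0 E=4 S=0 W=2
Step 3 [EW]: N:wait,E:car3-GO,S:wait,W:car1-GO | queues: N=0 E=3 S=0 W=1
Step 4 [EW]: N:wait,E:car5-GO,S:wait,W:car2-GO | queues: N=0 E=2 S=0 W=0

N: empty
E: 6 8
S: empty
W: empty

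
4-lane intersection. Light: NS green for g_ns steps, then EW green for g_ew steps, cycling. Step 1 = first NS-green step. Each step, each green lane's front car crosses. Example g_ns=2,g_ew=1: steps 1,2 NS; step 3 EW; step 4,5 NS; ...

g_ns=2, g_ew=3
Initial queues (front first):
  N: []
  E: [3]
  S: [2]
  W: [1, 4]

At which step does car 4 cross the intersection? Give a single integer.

Step 1 [NS]: N:empty,E:wait,S:car2-GO,W:wait | queues: N=0 E=1 S=0 W=2
Step 2 [NS]: N:empty,E:wait,S:empty,W:wait | queues: N=0 E=1 S=0 W=2
Step 3 [EW]: N:wait,E:car3-GO,S:wait,W:car1-GO | queues: N=0 E=0 S=0 W=1
Step 4 [EW]: N:wait,E:empty,S:wait,W:car4-GO | queues: N=0 E=0 S=0 W=0
Car 4 crosses at step 4

4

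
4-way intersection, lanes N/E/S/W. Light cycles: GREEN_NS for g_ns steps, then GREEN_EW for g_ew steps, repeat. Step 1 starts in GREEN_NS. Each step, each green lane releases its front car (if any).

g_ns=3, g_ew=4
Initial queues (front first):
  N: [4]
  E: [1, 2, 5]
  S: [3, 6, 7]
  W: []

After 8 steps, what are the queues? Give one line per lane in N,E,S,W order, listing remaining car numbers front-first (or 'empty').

Step 1 [NS]: N:car4-GO,E:wait,S:car3-GO,W:wait | queues: N=0 E=3 S=2 W=0
Step 2 [NS]: N:empty,E:wait,S:car6-GO,W:wait | queues: N=0 E=3 S=1 W=0
Step 3 [NS]: N:empty,E:wait,S:car7-GO,W:wait | queues: N=0 E=3 S=0 W=0
Step 4 [EW]: N:wait,E:car1-GO,S:wait,W:empty | queues: N=0 E=2 S=0 W=0
Step 5 [EW]: N:wait,E:car2-GO,S:wait,W:empty | queues: N=0 E=1 S=0 W=0
Step 6 [EW]: N:wait,E:car5-GO,S:wait,W:empty | queues: N=0 E=0 S=0 W=0

N: empty
E: empty
S: empty
W: empty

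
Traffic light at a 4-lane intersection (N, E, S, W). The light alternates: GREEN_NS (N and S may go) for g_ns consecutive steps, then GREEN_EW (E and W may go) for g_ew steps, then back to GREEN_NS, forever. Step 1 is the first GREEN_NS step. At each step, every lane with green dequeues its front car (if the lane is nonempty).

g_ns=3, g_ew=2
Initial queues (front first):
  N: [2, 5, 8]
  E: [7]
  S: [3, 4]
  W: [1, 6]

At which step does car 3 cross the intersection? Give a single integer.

Step 1 [NS]: N:car2-GO,E:wait,S:car3-GO,W:wait | queues: N=2 E=1 S=1 W=2
Step 2 [NS]: N:car5-GO,E:wait,S:car4-GO,W:wait | queues: N=1 E=1 S=0 W=2
Step 3 [NS]: N:car8-GO,E:wait,S:empty,W:wait | queues: N=0 E=1 S=0 W=2
Step 4 [EW]: N:wait,E:car7-GO,S:wait,W:car1-GO | queues: N=0 E=0 S=0 W=1
Step 5 [EW]: N:wait,E:empty,S:wait,W:car6-GO | queues: N=0 E=0 S=0 W=0
Car 3 crosses at step 1

1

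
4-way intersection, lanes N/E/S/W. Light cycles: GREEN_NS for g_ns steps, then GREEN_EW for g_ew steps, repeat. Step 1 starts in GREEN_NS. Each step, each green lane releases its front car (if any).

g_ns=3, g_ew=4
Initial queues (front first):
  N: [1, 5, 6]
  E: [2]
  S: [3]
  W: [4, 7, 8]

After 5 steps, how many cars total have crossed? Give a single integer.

Answer: 7

Derivation:
Step 1 [NS]: N:car1-GO,E:wait,S:car3-GO,W:wait | queues: N=2 E=1 S=0 W=3
Step 2 [NS]: N:car5-GO,E:wait,S:empty,W:wait | queues: N=1 E=1 S=0 W=3
Step 3 [NS]: N:car6-GO,E:wait,S:empty,W:wait | queues: N=0 E=1 S=0 W=3
Step 4 [EW]: N:wait,E:car2-GO,S:wait,W:car4-GO | queues: N=0 E=0 S=0 W=2
Step 5 [EW]: N:wait,E:empty,S:wait,W:car7-GO | queues: N=0 E=0 S=0 W=1
Cars crossed by step 5: 7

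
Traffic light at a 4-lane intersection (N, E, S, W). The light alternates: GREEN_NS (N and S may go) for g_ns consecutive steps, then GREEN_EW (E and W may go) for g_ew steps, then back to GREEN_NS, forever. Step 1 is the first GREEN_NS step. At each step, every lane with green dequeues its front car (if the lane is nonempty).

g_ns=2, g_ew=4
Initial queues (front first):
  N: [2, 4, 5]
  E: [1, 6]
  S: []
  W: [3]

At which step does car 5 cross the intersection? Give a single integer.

Step 1 [NS]: N:car2-GO,E:wait,S:empty,W:wait | queues: N=2 E=2 S=0 W=1
Step 2 [NS]: N:car4-GO,E:wait,S:empty,W:wait | queues: N=1 E=2 S=0 W=1
Step 3 [EW]: N:wait,E:car1-GO,S:wait,W:car3-GO | queues: N=1 E=1 S=0 W=0
Step 4 [EW]: N:wait,E:car6-GO,S:wait,W:empty | queues: N=1 E=0 S=0 W=0
Step 5 [EW]: N:wait,E:empty,S:wait,W:empty | queues: N=1 E=0 S=0 W=0
Step 6 [EW]: N:wait,E:empty,S:wait,W:empty | queues: N=1 E=0 S=0 W=0
Step 7 [NS]: N:car5-GO,E:wait,S:empty,W:wait | queues: N=0 E=0 S=0 W=0
Car 5 crosses at step 7

7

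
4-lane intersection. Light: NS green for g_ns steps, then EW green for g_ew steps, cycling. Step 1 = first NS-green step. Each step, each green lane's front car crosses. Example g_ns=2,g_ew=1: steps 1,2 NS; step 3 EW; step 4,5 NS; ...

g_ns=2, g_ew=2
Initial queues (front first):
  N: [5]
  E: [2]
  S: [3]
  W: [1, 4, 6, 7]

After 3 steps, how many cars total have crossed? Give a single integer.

Answer: 4

Derivation:
Step 1 [NS]: N:car5-GO,E:wait,S:car3-GO,W:wait | queues: N=0 E=1 S=0 W=4
Step 2 [NS]: N:empty,E:wait,S:empty,W:wait | queues: N=0 E=1 S=0 W=4
Step 3 [EW]: N:wait,E:car2-GO,S:wait,W:car1-GO | queues: N=0 E=0 S=0 W=3
Cars crossed by step 3: 4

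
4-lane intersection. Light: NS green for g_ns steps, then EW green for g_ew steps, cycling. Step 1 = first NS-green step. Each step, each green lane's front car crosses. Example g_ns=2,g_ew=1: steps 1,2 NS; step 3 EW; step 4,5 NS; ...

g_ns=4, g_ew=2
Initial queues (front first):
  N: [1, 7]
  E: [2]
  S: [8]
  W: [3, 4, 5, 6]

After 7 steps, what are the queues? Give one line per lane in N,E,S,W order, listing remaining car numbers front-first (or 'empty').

Step 1 [NS]: N:car1-GO,E:wait,S:car8-GO,W:wait | queues: N=1 E=1 S=0 W=4
Step 2 [NS]: N:car7-GO,E:wait,S:empty,W:wait | queues: N=0 E=1 S=0 W=4
Step 3 [NS]: N:empty,E:wait,S:empty,W:wait | queues: N=0 E=1 S=0 W=4
Step 4 [NS]: N:empty,E:wait,S:empty,W:wait | queues: N=0 E=1 S=0 W=4
Step 5 [EW]: N:wait,E:car2-GO,S:wait,W:car3-GO | queues: N=0 E=0 S=0 W=3
Step 6 [EW]: N:wait,E:empty,S:wait,W:car4-GO | queues: N=0 E=0 S=0 W=2
Step 7 [NS]: N:empty,E:wait,S:empty,W:wait | queues: N=0 E=0 S=0 W=2

N: empty
E: empty
S: empty
W: 5 6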